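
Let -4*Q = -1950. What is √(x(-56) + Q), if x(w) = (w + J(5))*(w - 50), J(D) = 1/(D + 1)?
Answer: √230610/6 ≈ 80.036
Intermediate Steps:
J(D) = 1/(1 + D)
Q = 975/2 (Q = -¼*(-1950) = 975/2 ≈ 487.50)
x(w) = (-50 + w)*(⅙ + w) (x(w) = (w + 1/(1 + 5))*(w - 50) = (w + 1/6)*(-50 + w) = (w + ⅙)*(-50 + w) = (⅙ + w)*(-50 + w) = (-50 + w)*(⅙ + w))
√(x(-56) + Q) = √((-25/3 + (-56)² - 299/6*(-56)) + 975/2) = √((-25/3 + 3136 + 8372/3) + 975/2) = √(17755/3 + 975/2) = √(38435/6) = √230610/6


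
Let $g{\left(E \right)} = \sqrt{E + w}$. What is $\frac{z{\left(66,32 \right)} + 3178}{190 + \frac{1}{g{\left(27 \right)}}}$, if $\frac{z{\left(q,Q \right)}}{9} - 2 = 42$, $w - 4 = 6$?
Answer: $\frac{25125220}{1335699} - \frac{3574 \sqrt{37}}{1335699} \approx 18.794$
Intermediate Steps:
$w = 10$ ($w = 4 + 6 = 10$)
$z{\left(q,Q \right)} = 396$ ($z{\left(q,Q \right)} = 18 + 9 \cdot 42 = 18 + 378 = 396$)
$g{\left(E \right)} = \sqrt{10 + E}$ ($g{\left(E \right)} = \sqrt{E + 10} = \sqrt{10 + E}$)
$\frac{z{\left(66,32 \right)} + 3178}{190 + \frac{1}{g{\left(27 \right)}}} = \frac{396 + 3178}{190 + \frac{1}{\sqrt{10 + 27}}} = \frac{3574}{190 + \frac{1}{\sqrt{37}}} = \frac{3574}{190 + \frac{\sqrt{37}}{37}}$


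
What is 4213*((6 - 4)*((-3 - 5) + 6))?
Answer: -16852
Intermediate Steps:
4213*((6 - 4)*((-3 - 5) + 6)) = 4213*(2*(-8 + 6)) = 4213*(2*(-2)) = 4213*(-4) = -16852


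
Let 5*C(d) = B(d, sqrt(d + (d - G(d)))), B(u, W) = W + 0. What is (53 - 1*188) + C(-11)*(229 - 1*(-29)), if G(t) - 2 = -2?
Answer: -135 + 258*I*sqrt(22)/5 ≈ -135.0 + 242.03*I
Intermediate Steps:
G(t) = 0 (G(t) = 2 - 2 = 0)
B(u, W) = W
C(d) = sqrt(2)*sqrt(d)/5 (C(d) = sqrt(d + (d - 1*0))/5 = sqrt(d + (d + 0))/5 = sqrt(d + d)/5 = sqrt(2*d)/5 = (sqrt(2)*sqrt(d))/5 = sqrt(2)*sqrt(d)/5)
(53 - 1*188) + C(-11)*(229 - 1*(-29)) = (53 - 1*188) + (sqrt(2)*sqrt(-11)/5)*(229 - 1*(-29)) = (53 - 188) + (sqrt(2)*(I*sqrt(11))/5)*(229 + 29) = -135 + (I*sqrt(22)/5)*258 = -135 + 258*I*sqrt(22)/5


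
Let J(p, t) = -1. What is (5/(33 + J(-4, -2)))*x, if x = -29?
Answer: -145/32 ≈ -4.5313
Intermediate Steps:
(5/(33 + J(-4, -2)))*x = (5/(33 - 1))*(-29) = (5/32)*(-29) = -145/32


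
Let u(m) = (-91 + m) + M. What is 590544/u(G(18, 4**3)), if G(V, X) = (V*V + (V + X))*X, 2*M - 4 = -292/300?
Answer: 88581600/3884177 ≈ 22.806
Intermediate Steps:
M = 227/150 (M = 2 + (-292/300)/2 = 2 + (-292*1/300)/2 = 2 + (1/2)*(-73/75) = 2 - 73/150 = 227/150 ≈ 1.5133)
G(V, X) = X*(V + X + V**2) (G(V, X) = (V**2 + (V + X))*X = (V + X + V**2)*X = X*(V + X + V**2))
u(m) = -13423/150 + m (u(m) = (-91 + m) + 227/150 = -13423/150 + m)
590544/u(G(18, 4**3)) = 590544/(-13423/150 + 4**3*(18 + 4**3 + 18**2)) = 590544/(-13423/150 + 64*(18 + 64 + 324)) = 590544/(-13423/150 + 64*406) = 590544/(-13423/150 + 25984) = 590544/(3884177/150) = 590544*(150/3884177) = 88581600/3884177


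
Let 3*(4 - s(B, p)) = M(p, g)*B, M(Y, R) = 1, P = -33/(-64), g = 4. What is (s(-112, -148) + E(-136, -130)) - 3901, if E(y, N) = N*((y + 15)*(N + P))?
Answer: -195902293/96 ≈ -2.0406e+6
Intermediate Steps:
P = 33/64 (P = -33*(-1/64) = 33/64 ≈ 0.51563)
s(B, p) = 4 - B/3
E(y, N) = N*(15 + y)*(33/64 + N) (E(y, N) = N*((y + 15)*(N + 33/64)) = N*((15 + y)*(33/64 + N)) = N*(15 + y)*(33/64 + N))
(s(-112, -148) + E(-136, -130)) - 3901 = ((4 - 1/3*(-112)) + (1/64)*(-130)*(495 + 33*(-136) + 960*(-130) + 64*(-130)*(-136))) - 3901 = ((4 + 112/3) + (1/64)*(-130)*(495 - 4488 - 124800 + 1131520)) - 3901 = (124/3 + (1/64)*(-130)*1002727) - 3901 = (124/3 - 65177255/32) - 3901 = -195527797/96 - 3901 = -195902293/96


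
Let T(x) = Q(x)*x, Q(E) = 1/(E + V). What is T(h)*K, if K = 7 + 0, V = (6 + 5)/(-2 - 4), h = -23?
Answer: 966/149 ≈ 6.4832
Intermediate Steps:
V = -11/6 (V = 11/(-6) = 11*(-⅙) = -11/6 ≈ -1.8333)
Q(E) = 1/(-11/6 + E) (Q(E) = 1/(E - 11/6) = 1/(-11/6 + E))
T(x) = 6*x/(-11 + 6*x) (T(x) = (6/(-11 + 6*x))*x = 6*x/(-11 + 6*x))
K = 7
T(h)*K = (6*(-23)/(-11 + 6*(-23)))*7 = (6*(-23)/(-11 - 138))*7 = (6*(-23)/(-149))*7 = (6*(-23)*(-1/149))*7 = (138/149)*7 = 966/149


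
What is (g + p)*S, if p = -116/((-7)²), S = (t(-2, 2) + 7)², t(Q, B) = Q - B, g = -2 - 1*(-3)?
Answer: -603/49 ≈ -12.306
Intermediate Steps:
g = 1 (g = -2 + 3 = 1)
S = 9 (S = ((-2 - 1*2) + 7)² = ((-2 - 2) + 7)² = (-4 + 7)² = 3² = 9)
p = -116/49 ≈ -2.3673
(g + p)*S = (1 - 116/49)*9 = -67/49*9 = -603/49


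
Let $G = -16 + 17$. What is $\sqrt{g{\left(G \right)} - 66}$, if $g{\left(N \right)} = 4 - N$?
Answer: $3 i \sqrt{7} \approx 7.9373 i$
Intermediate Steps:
$G = 1$
$\sqrt{g{\left(G \right)} - 66} = \sqrt{\left(4 - 1\right) - 66} = \sqrt{3 - 66} = \sqrt{-63} = 3 i \sqrt{7}$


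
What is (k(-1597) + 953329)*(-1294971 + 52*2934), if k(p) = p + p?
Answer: -1085437074405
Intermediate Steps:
k(p) = 2*p
(k(-1597) + 953329)*(-1294971 + 52*2934) = (2*(-1597) + 953329)*(-1294971 + 52*2934) = (-3194 + 953329)*(-1294971 + 152568) = 950135*(-1142403) = -1085437074405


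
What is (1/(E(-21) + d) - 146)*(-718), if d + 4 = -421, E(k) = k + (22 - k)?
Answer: 42246402/403 ≈ 1.0483e+5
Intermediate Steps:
E(k) = 22
d = -425 (d = -4 - 421 = -425)
(1/(E(-21) + d) - 146)*(-718) = (1/(22 - 425) - 146)*(-718) = (1/(-403) - 146)*(-718) = (-1/403 - 146)*(-718) = -58839/403*(-718) = 42246402/403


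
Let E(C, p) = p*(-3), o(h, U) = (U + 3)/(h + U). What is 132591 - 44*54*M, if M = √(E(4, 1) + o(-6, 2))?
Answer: 132591 - 1188*I*√17 ≈ 1.3259e+5 - 4898.3*I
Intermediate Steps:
o(h, U) = (3 + U)/(U + h)
E(C, p) = -3*p
M = I*√17/2 (M = √(-3*1 + (3 + 2)/(2 - 6)) = √(-3 + 5/(-4)) = √(-3 - ¼*5) = √(-3 - 5/4) = √(-17/4) = I*√17/2 ≈ 2.0616*I)
132591 - 44*54*M = 132591 - 44*54*I*√17/2 = 132591 - 2376*I*√17/2 = 132591 - 1188*I*√17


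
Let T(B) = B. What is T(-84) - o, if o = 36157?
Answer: -36241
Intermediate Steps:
T(-84) - o = -84 - 1*36157 = -84 - 36157 = -36241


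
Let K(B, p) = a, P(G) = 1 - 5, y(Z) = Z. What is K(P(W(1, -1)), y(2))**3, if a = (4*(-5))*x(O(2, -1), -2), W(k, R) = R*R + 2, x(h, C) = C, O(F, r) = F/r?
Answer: 64000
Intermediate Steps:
W(k, R) = 2 + R**2 (W(k, R) = R**2 + 2 = 2 + R**2)
a = 40 (a = (4*(-5))*(-2) = -20*(-2) = 40)
P(G) = -4
K(B, p) = 40
K(P(W(1, -1)), y(2))**3 = 40**3 = 64000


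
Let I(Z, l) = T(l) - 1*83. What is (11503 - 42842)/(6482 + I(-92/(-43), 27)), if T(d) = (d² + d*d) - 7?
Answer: -31339/7850 ≈ -3.9922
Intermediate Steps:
T(d) = -7 + 2*d² (T(d) = (d² + d²) - 7 = 2*d² - 7 = -7 + 2*d²)
I(Z, l) = -90 + 2*l² (I(Z, l) = (-7 + 2*l²) - 1*83 = (-7 + 2*l²) - 83 = -90 + 2*l²)
(11503 - 42842)/(6482 + I(-92/(-43), 27)) = (11503 - 42842)/(6482 + (-90 + 2*27²)) = -31339/(6482 + (-90 + 2*729)) = -31339/(6482 + (-90 + 1458)) = -31339/(6482 + 1368) = -31339/7850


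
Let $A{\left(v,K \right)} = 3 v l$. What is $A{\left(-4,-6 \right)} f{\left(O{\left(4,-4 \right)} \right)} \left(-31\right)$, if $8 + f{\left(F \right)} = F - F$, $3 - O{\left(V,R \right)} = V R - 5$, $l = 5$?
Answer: $-14880$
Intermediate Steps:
$A{\left(v,K \right)} = 15 v$ ($A{\left(v,K \right)} = 3 v 5 = 15 v$)
$O{\left(V,R \right)} = 8 - R V$ ($O{\left(V,R \right)} = 3 - \left(V R - 5\right) = 3 - \left(R V - 5\right) = 3 - \left(-5 + R V\right) = 8 - R V$)
$f{\left(F \right)} = -8$ ($f{\left(F \right)} = -8 + \left(F - F\right) = -8 + 0 = -8$)
$A{\left(-4,-6 \right)} f{\left(O{\left(4,-4 \right)} \right)} \left(-31\right) = 15 \left(-4\right) \left(-8\right) \left(-31\right) = \left(-60\right) \left(-8\right) \left(-31\right) = 480 \left(-31\right) = -14880$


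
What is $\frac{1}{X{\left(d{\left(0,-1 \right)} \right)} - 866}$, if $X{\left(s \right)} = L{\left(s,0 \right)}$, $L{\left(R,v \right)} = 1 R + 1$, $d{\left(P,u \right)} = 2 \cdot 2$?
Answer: $- \frac{1}{861} \approx -0.0011614$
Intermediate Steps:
$d{\left(P,u \right)} = 4$
$L{\left(R,v \right)} = 1 + R$ ($L{\left(R,v \right)} = R + 1 = 1 + R$)
$X{\left(s \right)} = 1 + s$
$\frac{1}{X{\left(d{\left(0,-1 \right)} \right)} - 866} = \frac{1}{\left(1 + 4\right) - 866} = \frac{1}{5 - 866} = \frac{1}{-861} = - \frac{1}{861}$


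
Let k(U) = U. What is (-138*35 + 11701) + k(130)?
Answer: 7001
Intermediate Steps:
(-138*35 + 11701) + k(130) = (-138*35 + 11701) + 130 = (-4830 + 11701) + 130 = 6871 + 130 = 7001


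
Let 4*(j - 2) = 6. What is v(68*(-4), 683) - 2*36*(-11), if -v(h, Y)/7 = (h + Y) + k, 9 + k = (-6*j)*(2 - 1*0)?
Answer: -1728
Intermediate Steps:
j = 7/2 (j = 2 + (¼)*6 = 2 + 3/2 = 7/2 ≈ 3.5000)
k = -51 (k = -9 + (-6*7/2)*(2 - 1*0) = -9 - 21*(2 + 0) = -9 - 21*2 = -9 - 42 = -51)
v(h, Y) = 357 - 7*Y - 7*h (v(h, Y) = -7*((h + Y) - 51) = -7*((Y + h) - 51) = -7*(-51 + Y + h) = 357 - 7*Y - 7*h)
v(68*(-4), 683) - 2*36*(-11) = (357 - 7*683 - 476*(-4)) - 2*36*(-11) = (357 - 4781 - 7*(-272)) - 72*(-11) = (357 - 4781 + 1904) - 1*(-792) = -2520 + 792 = -1728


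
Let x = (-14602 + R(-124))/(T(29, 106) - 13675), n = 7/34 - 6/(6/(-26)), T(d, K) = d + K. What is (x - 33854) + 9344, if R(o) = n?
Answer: -11282928023/460360 ≈ -24509.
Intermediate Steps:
T(d, K) = K + d
n = 891/34 (n = 7*(1/34) - 6/(6*(-1/26)) = 7/34 - 6/(-3/13) = 7/34 - 6*(-13/3) = 7/34 + 26 = 891/34 ≈ 26.206)
R(o) = 891/34
x = 495577/460360 (x = (-14602 + 891/34)/((106 + 29) - 13675) = -495577/(34*(135 - 13675)) = -495577/34/(-13540) = -495577/34*(-1/13540) = 495577/460360 ≈ 1.0765)
(x - 33854) + 9344 = (495577/460360 - 33854) + 9344 = -15584531863/460360 + 9344 = -11282928023/460360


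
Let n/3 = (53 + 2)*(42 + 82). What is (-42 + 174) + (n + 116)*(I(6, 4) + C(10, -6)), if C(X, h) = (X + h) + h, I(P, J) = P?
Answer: 82436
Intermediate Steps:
n = 20460 (n = 3*((53 + 2)*(42 + 82)) = 3*(55*124) = 3*6820 = 20460)
C(X, h) = X + 2*h
(-42 + 174) + (n + 116)*(I(6, 4) + C(10, -6)) = (-42 + 174) + (20460 + 116)*(6 + (10 + 2*(-6))) = 132 + 20576*(6 + (10 - 12)) = 132 + 20576*(6 - 2) = 132 + 20576*4 = 132 + 82304 = 82436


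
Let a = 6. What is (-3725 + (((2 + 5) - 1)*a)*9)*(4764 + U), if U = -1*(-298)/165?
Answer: -2674403558/165 ≈ -1.6209e+7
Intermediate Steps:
U = 298/165 (U = 298*(1/165) = 298/165 ≈ 1.8061)
(-3725 + (((2 + 5) - 1)*a)*9)*(4764 + U) = (-3725 + (((2 + 5) - 1)*6)*9)*(4764 + 298/165) = (-3725 + ((7 - 1)*6)*9)*(786358/165) = (-3725 + (6*6)*9)*(786358/165) = (-3725 + 36*9)*(786358/165) = (-3725 + 324)*(786358/165) = -3401*786358/165 = -2674403558/165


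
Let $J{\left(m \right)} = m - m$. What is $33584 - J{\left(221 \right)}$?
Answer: $33584$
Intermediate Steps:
$J{\left(m \right)} = 0$
$33584 - J{\left(221 \right)} = 33584 - 0 = 33584 + 0 = 33584$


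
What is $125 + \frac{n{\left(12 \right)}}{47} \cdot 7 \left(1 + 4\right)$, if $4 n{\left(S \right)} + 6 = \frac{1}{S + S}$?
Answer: $\frac{558995}{4512} \approx 123.89$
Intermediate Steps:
$n{\left(S \right)} = - \frac{3}{2} + \frac{1}{8 S}$ ($n{\left(S \right)} = - \frac{3}{2} + \frac{1}{4 \left(S + S\right)} = - \frac{3}{2} + \frac{1}{4 \cdot 2 S} = - \frac{3}{2} + \frac{\frac{1}{2} \frac{1}{S}}{4} = - \frac{3}{2} + \frac{1}{8 S}$)
$125 + \frac{n{\left(12 \right)}}{47} \cdot 7 \left(1 + 4\right) = 125 + \frac{\frac{1}{8} \cdot \frac{1}{12} \left(1 - 144\right)}{47} \cdot 7 \left(1 + 4\right) = 125 + \frac{1}{8} \cdot \frac{1}{12} \left(1 - 144\right) \frac{1}{47} \cdot 7 \cdot 5 = 125 + \frac{1}{8} \cdot \frac{1}{12} \left(-143\right) \frac{1}{47} \cdot 35 = 125 + \left(- \frac{143}{96}\right) \frac{1}{47} \cdot 35 = 125 - \frac{5005}{4512} = \frac{558995}{4512}$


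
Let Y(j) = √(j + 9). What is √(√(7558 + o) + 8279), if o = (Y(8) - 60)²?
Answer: √(8279 + √15*√(745 - 8*√17)) ≈ 91.555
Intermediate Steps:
Y(j) = √(9 + j)
o = (-60 + √17)² (o = (√(9 + 8) - 60)² = (√17 - 60)² = (-60 + √17)² ≈ 3122.2)
√(√(7558 + o) + 8279) = √(√(7558 + (60 - √17)²) + 8279) = √(8279 + √(7558 + (60 - √17)²))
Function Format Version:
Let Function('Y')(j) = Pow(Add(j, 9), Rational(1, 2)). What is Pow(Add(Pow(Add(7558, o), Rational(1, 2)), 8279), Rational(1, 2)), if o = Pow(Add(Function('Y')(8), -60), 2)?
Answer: Pow(Add(8279, Mul(Pow(15, Rational(1, 2)), Pow(Add(745, Mul(-8, Pow(17, Rational(1, 2)))), Rational(1, 2)))), Rational(1, 2)) ≈ 91.555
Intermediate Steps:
Function('Y')(j) = Pow(Add(9, j), Rational(1, 2))
o = Pow(Add(-60, Pow(17, Rational(1, 2))), 2) (o = Pow(Add(Pow(Add(9, 8), Rational(1, 2)), -60), 2) = Pow(Add(Pow(17, Rational(1, 2)), -60), 2) = Pow(Add(-60, Pow(17, Rational(1, 2))), 2) ≈ 3122.2)
Pow(Add(Pow(Add(7558, o), Rational(1, 2)), 8279), Rational(1, 2)) = Pow(Add(Pow(Add(7558, Pow(Add(60, Mul(-1, Pow(17, Rational(1, 2)))), 2)), Rational(1, 2)), 8279), Rational(1, 2)) = Pow(Add(8279, Pow(Add(7558, Pow(Add(60, Mul(-1, Pow(17, Rational(1, 2)))), 2)), Rational(1, 2))), Rational(1, 2))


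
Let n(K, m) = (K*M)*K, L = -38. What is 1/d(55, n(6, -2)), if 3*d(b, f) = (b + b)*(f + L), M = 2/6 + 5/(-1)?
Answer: -3/22660 ≈ -0.00013239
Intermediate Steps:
M = -14/3 (M = 2*(⅙) + 5*(-1) = ⅓ - 5 = -14/3 ≈ -4.6667)
n(K, m) = -14*K²/3 (n(K, m) = (K*(-14/3))*K = (-14*K/3)*K = -14*K²/3)
d(b, f) = 2*b*(-38 + f)/3 (d(b, f) = ((b + b)*(f - 38))/3 = ((2*b)*(-38 + f))/3 = (2*b*(-38 + f))/3 = 2*b*(-38 + f)/3)
1/d(55, n(6, -2)) = 1/((⅔)*55*(-38 - 14/3*6²)) = 1/((⅔)*55*(-38 - 14/3*36)) = 1/((⅔)*55*(-38 - 168)) = 1/((⅔)*55*(-206)) = 1/(-22660/3) = -3/22660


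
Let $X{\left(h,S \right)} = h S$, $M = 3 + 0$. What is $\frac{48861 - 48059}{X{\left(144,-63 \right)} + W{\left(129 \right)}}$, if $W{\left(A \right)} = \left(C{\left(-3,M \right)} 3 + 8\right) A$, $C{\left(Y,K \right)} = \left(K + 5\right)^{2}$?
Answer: $\frac{401}{8364} \approx 0.047944$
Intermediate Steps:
$M = 3$
$C{\left(Y,K \right)} = \left(5 + K\right)^{2}$
$W{\left(A \right)} = 200 A$ ($W{\left(A \right)} = \left(\left(5 + 3\right)^{2} \cdot 3 + 8\right) A = \left(8^{2} \cdot 3 + 8\right) A = \left(64 \cdot 3 + 8\right) A = \left(192 + 8\right) A = 200 A$)
$X{\left(h,S \right)} = S h$
$\frac{48861 - 48059}{X{\left(144,-63 \right)} + W{\left(129 \right)}} = \frac{48861 - 48059}{\left(-63\right) 144 + 200 \cdot 129} = \frac{802}{-9072 + 25800} = \frac{802}{16728} = 802 \cdot \frac{1}{16728} = \frac{401}{8364}$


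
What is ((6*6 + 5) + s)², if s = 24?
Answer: 4225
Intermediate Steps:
((6*6 + 5) + s)² = ((6*6 + 5) + 24)² = ((36 + 5) + 24)² = (41 + 24)² = 65² = 4225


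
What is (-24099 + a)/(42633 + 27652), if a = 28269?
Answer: 834/14057 ≈ 0.059330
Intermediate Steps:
(-24099 + a)/(42633 + 27652) = (-24099 + 28269)/(42633 + 27652) = 4170/70285 = 4170*(1/70285) = 834/14057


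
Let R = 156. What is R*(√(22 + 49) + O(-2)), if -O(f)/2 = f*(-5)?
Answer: -3120 + 156*√71 ≈ -1805.5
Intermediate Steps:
O(f) = 10*f (O(f) = -2*f*(-5) = -(-10)*f = 10*f)
R*(√(22 + 49) + O(-2)) = 156*(√(22 + 49) + 10*(-2)) = 156*(√71 - 20) = 156*(-20 + √71) = -3120 + 156*√71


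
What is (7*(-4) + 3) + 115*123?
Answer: 14120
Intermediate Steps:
(7*(-4) + 3) + 115*123 = (-28 + 3) + 14145 = -25 + 14145 = 14120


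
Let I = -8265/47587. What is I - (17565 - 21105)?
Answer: 168449715/47587 ≈ 3539.8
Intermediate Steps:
I = -8265/47587 (I = -8265*1/47587 = -8265/47587 ≈ -0.17368)
I - (17565 - 21105) = -8265/47587 - (17565 - 21105) = -8265/47587 - 1*(-3540) = -8265/47587 + 3540 = 168449715/47587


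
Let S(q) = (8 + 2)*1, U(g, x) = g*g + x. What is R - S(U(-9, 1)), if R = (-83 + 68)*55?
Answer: -835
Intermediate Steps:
U(g, x) = x + g**2 (U(g, x) = g**2 + x = x + g**2)
S(q) = 10 (S(q) = 10*1 = 10)
R = -825 (R = -15*55 = -825)
R - S(U(-9, 1)) = -825 - 1*10 = -825 - 10 = -835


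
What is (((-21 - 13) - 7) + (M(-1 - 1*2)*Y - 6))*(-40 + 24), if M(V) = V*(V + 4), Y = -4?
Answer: 560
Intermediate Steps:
M(V) = V*(4 + V)
(((-21 - 13) - 7) + (M(-1 - 1*2)*Y - 6))*(-40 + 24) = (((-21 - 13) - 7) + (((-1 - 1*2)*(4 + (-1 - 1*2)))*(-4) - 6))*(-40 + 24) = ((-34 - 7) + (((-1 - 2)*(4 + (-1 - 2)))*(-4) - 6))*(-16) = (-41 + (-3*(4 - 3)*(-4) - 6))*(-16) = (-41 + (-3*1*(-4) - 6))*(-16) = (-41 + (-3*(-4) - 6))*(-16) = (-41 + (12 - 6))*(-16) = (-41 + 6)*(-16) = -35*(-16) = 560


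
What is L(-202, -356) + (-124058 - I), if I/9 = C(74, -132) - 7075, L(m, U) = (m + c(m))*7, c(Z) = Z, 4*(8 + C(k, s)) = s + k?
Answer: -126017/2 ≈ -63009.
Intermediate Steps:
C(k, s) = -8 + k/4 + s/4 (C(k, s) = -8 + (s + k)/4 = -8 + (k + s)/4 = -8 + (k/4 + s/4) = -8 + k/4 + s/4)
L(m, U) = 14*m (L(m, U) = (m + m)*7 = (2*m)*7 = 14*m)
I = -127755/2 (I = 9*((-8 + (¼)*74 + (¼)*(-132)) - 7075) = 9*((-8 + 37/2 - 33) - 7075) = 9*(-45/2 - 7075) = 9*(-14195/2) = -127755/2 ≈ -63878.)
L(-202, -356) + (-124058 - I) = 14*(-202) + (-124058 - 1*(-127755/2)) = -2828 + (-124058 + 127755/2) = -2828 - 120361/2 = -126017/2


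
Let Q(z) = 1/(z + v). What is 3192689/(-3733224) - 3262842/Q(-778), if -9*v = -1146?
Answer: 7925718650877583/3733224 ≈ 2.1230e+9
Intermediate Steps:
v = 382/3 (v = -⅑*(-1146) = 382/3 ≈ 127.33)
Q(z) = 1/(382/3 + z) (Q(z) = 1/(z + 382/3) = 1/(382/3 + z))
3192689/(-3733224) - 3262842/Q(-778) = 3192689/(-3733224) - 3262842/(3/(382 + 3*(-778))) = 3192689*(-1/3733224) - 3262842/(3/(382 - 2334)) = -3192689/3733224 - 3262842/(3/(-1952)) = -3192689/3733224 - 3262842/(3*(-1/1952)) = -3192689/3733224 - 3262842/(-3/1952) = -3192689/3733224 - 3262842*(-1952/3) = -3192689/3733224 + 2123022528 = 7925718650877583/3733224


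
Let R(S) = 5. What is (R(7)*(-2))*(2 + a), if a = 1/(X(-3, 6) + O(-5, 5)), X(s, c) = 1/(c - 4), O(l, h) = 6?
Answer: -280/13 ≈ -21.538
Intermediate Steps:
X(s, c) = 1/(-4 + c)
a = 2/13 (a = 1/(1/(-4 + 6) + 6) = 1/(1/2 + 6) = 1/(½ + 6) = 1/(13/2) = 2/13 ≈ 0.15385)
(R(7)*(-2))*(2 + a) = (5*(-2))*(2 + 2/13) = -10*28/13 = -280/13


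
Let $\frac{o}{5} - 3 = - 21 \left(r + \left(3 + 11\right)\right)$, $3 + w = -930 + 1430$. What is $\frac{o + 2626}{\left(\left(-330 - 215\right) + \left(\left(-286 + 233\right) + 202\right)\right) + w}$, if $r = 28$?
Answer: $- \frac{1769}{101} \approx -17.515$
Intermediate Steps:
$w = 497$ ($w = -3 + \left(-930 + 1430\right) = -3 + 500 = 497$)
$o = -4395$ ($o = 15 + 5 \left(- 21 \left(28 + \left(3 + 11\right)\right)\right) = 15 + 5 \left(- 21 \left(28 + 14\right)\right) = 15 + 5 \left(\left(-21\right) 42\right) = 15 + 5 \left(-882\right) = 15 - 4410 = -4395$)
$\frac{o + 2626}{\left(\left(-330 - 215\right) + \left(\left(-286 + 233\right) + 202\right)\right) + w} = \frac{-4395 + 2626}{\left(\left(-330 - 215\right) + \left(\left(-286 + 233\right) + 202\right)\right) + 497} = - \frac{1769}{\left(-545 + \left(-53 + 202\right)\right) + 497} = - \frac{1769}{\left(-545 + 149\right) + 497} = - \frac{1769}{-396 + 497} = - \frac{1769}{101}$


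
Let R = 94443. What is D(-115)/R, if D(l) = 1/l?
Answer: -1/10860945 ≈ -9.2073e-8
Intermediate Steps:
D(-115)/R = 1/(-115*94443) = -1/115*1/94443 = -1/10860945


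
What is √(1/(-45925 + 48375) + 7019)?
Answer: √34393102/70 ≈ 83.779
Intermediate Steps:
√(1/(-45925 + 48375) + 7019) = √(1/2450 + 7019) = √(17196551/2450) = √34393102/70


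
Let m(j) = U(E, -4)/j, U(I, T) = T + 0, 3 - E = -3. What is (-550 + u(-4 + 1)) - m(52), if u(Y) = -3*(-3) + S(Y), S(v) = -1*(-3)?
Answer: -6993/13 ≈ -537.92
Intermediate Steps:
E = 6 (E = 3 - 1*(-3) = 3 + 3 = 6)
S(v) = 3
U(I, T) = T
u(Y) = 12 (u(Y) = -3*(-3) + 3 = 9 + 3 = 12)
m(j) = -4/j
(-550 + u(-4 + 1)) - m(52) = (-550 + 12) - (-4)/52 = -538 - (-4)/52 = -538 - 1*(-1/13) = -538 + 1/13 = -6993/13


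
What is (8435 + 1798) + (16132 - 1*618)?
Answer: 25747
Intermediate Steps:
(8435 + 1798) + (16132 - 1*618) = 10233 + (16132 - 618) = 10233 + 15514 = 25747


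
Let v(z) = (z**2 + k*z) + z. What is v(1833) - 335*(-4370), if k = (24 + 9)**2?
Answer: 6821809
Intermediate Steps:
k = 1089 (k = 33**2 = 1089)
v(z) = z**2 + 1090*z (v(z) = (z**2 + 1089*z) + z = z**2 + 1090*z)
v(1833) - 335*(-4370) = 1833*(1090 + 1833) - 335*(-4370) = 1833*2923 + 1463950 = 5357859 + 1463950 = 6821809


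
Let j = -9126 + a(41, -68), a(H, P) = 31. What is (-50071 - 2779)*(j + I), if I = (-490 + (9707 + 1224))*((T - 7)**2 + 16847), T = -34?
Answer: -10223396646050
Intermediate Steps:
j = -9095 (j = -9126 + 31 = -9095)
I = 193450848 (I = (-490 + (9707 + 1224))*((-34 - 7)**2 + 16847) = (-490 + 10931)*((-41)**2 + 16847) = 10441*(1681 + 16847) = 10441*18528 = 193450848)
(-50071 - 2779)*(j + I) = (-50071 - 2779)*(-9095 + 193450848) = -52850*193441753 = -10223396646050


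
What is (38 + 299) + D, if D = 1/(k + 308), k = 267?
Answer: 193776/575 ≈ 337.00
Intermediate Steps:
D = 1/575 (D = 1/(267 + 308) = 1/575 ≈ 0.0017391)
(38 + 299) + D = (38 + 299) + 1/575 = 337 + 1/575 = 193776/575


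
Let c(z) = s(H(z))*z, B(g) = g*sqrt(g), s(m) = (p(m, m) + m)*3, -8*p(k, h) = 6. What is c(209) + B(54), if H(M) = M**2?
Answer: 109550067/4 + 162*sqrt(6) ≈ 2.7388e+7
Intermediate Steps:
p(k, h) = -3/4 (p(k, h) = -1/8*6 = -3/4)
s(m) = -9/4 + 3*m (s(m) = (-3/4 + m)*3 = -9/4 + 3*m)
B(g) = g**(3/2)
c(z) = z*(-9/4 + 3*z**2) (c(z) = (-9/4 + 3*z**2)*z = z*(-9/4 + 3*z**2))
c(209) + B(54) = 3*209*(-3/4 + 209**2) + 54**(3/2) = 3*209*(-3/4 + 43681) + 162*sqrt(6) = 3*209*(174721/4) + 162*sqrt(6) = 109550067/4 + 162*sqrt(6)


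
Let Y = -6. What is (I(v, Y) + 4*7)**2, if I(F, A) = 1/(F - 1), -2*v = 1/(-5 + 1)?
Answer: 35344/49 ≈ 721.31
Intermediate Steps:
v = 1/8 (v = -1/(2*(-5 + 1)) = -1/2/(-4) = -1/2*(-1/4) = 1/8 ≈ 0.12500)
I(F, A) = 1/(-1 + F)
(I(v, Y) + 4*7)**2 = (1/(-1 + 1/8) + 4*7)**2 = (1/(-7/8) + 28)**2 = (-8/7 + 28)**2 = (188/7)**2 = 35344/49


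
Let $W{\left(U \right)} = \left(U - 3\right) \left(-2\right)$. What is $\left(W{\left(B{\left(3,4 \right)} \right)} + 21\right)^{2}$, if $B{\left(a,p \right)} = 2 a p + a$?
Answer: $729$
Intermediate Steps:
$B{\left(a,p \right)} = a + 2 a p$ ($B{\left(a,p \right)} = 2 a p + a = a + 2 a p$)
$W{\left(U \right)} = 6 - 2 U$ ($W{\left(U \right)} = \left(-3 + U\right) \left(-2\right) = 6 - 2 U$)
$\left(W{\left(B{\left(3,4 \right)} \right)} + 21\right)^{2} = \left(\left(6 - 2 \cdot 3 \left(1 + 2 \cdot 4\right)\right) + 21\right)^{2} = \left(\left(6 - 2 \cdot 3 \left(1 + 8\right)\right) + 21\right)^{2} = \left(\left(6 - 2 \cdot 3 \cdot 9\right) + 21\right)^{2} = \left(\left(6 - 54\right) + 21\right)^{2} = \left(-48 + 21\right)^{2} = \left(-27\right)^{2} = 729$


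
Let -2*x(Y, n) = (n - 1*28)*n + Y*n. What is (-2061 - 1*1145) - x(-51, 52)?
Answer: -3908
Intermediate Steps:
x(Y, n) = -Y*n/2 - n*(-28 + n)/2 (x(Y, n) = -((n - 1*28)*n + Y*n)/2 = -((n - 28)*n + Y*n)/2 = -((-28 + n)*n + Y*n)/2 = -(n*(-28 + n) + Y*n)/2 = -(Y*n + n*(-28 + n))/2 = -Y*n/2 - n*(-28 + n)/2)
(-2061 - 1*1145) - x(-51, 52) = (-2061 - 1*1145) - 52*(28 - 1*(-51) - 1*52)/2 = (-2061 - 1145) - 52*(28 + 51 - 52)/2 = -3206 - 52*27/2 = -3206 - 1*702 = -3206 - 702 = -3908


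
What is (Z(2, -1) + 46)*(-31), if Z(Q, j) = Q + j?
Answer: -1457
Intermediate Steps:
(Z(2, -1) + 46)*(-31) = ((2 - 1) + 46)*(-31) = (1 + 46)*(-31) = 47*(-31) = -1457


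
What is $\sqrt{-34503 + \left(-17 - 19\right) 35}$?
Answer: $i \sqrt{35763} \approx 189.11 i$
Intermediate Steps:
$\sqrt{-34503 + \left(-17 - 19\right) 35} = \sqrt{-34503 - 1260} = \sqrt{-35763} = i \sqrt{35763}$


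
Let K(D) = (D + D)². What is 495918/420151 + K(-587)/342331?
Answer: 748852144534/143830711981 ≈ 5.2065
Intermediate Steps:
K(D) = 4*D² (K(D) = (2*D)² = 4*D²)
495918/420151 + K(-587)/342331 = 495918/420151 + (4*(-587)²)/342331 = 495918*(1/420151) + (4*344569)*(1/342331) = 495918/420151 + 1378276*(1/342331) = 495918/420151 + 1378276/342331 = 748852144534/143830711981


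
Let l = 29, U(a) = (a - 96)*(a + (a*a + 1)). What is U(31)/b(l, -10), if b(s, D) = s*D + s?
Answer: 21515/87 ≈ 247.30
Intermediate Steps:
U(a) = (-96 + a)*(1 + a + a²) (U(a) = (-96 + a)*(a + (a² + 1)) = (-96 + a)*(a + (1 + a²)) = (-96 + a)*(1 + a + a²))
b(s, D) = s + D*s (b(s, D) = D*s + s = s + D*s)
U(31)/b(l, -10) = (-96 + 31³ - 95*31 - 95*31²)/((29*(1 - 10))) = (-96 + 29791 - 2945 - 95*961)/((29*(-9))) = (-96 + 29791 - 2945 - 91295)/(-261) = -64545*(-1/261) = 21515/87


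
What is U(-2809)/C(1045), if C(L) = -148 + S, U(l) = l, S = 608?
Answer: -2809/460 ≈ -6.1065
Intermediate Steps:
C(L) = 460 (C(L) = -148 + 608 = 460)
U(-2809)/C(1045) = -2809/460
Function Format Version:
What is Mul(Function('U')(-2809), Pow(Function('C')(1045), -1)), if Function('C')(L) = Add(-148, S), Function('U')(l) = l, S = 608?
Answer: Rational(-2809, 460) ≈ -6.1065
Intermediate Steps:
Function('C')(L) = 460 (Function('C')(L) = Add(-148, 608) = 460)
Mul(Function('U')(-2809), Pow(Function('C')(1045), -1)) = Mul(-2809, Pow(460, -1)) = Mul(-2809, Rational(1, 460)) = Rational(-2809, 460)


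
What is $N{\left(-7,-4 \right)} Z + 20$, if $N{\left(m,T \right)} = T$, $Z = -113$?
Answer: $472$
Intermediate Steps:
$N{\left(-7,-4 \right)} Z + 20 = \left(-4\right) \left(-113\right) + 20 = 452 + 20 = 472$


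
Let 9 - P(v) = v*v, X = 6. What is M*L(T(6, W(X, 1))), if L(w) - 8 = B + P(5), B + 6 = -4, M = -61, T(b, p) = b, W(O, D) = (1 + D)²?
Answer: 1098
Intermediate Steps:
P(v) = 9 - v² (P(v) = 9 - v*v = 9 - v²)
B = -10 (B = -6 - 4 = -10)
L(w) = -18 (L(w) = 8 + (-10 + (9 - 1*5²)) = 8 + (-10 + (9 - 1*25)) = 8 + (-10 + (9 - 25)) = 8 + (-10 - 16) = 8 - 26 = -18)
M*L(T(6, W(X, 1))) = -61*(-18) = 1098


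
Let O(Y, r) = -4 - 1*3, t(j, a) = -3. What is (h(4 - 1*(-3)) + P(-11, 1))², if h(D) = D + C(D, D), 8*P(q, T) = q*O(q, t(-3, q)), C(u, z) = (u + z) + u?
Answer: 90601/64 ≈ 1415.6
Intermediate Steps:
C(u, z) = z + 2*u
O(Y, r) = -7 (O(Y, r) = -4 - 3 = -7)
P(q, T) = -7*q/8 (P(q, T) = (q*(-7))/8 = (-7*q)/8 = -7*q/8)
h(D) = 4*D (h(D) = D + (D + 2*D) = D + 3*D = 4*D)
(h(4 - 1*(-3)) + P(-11, 1))² = (4*(4 - 1*(-3)) - 7/8*(-11))² = (4*(4 + 3) + 77/8)² = (4*7 + 77/8)² = (28 + 77/8)² = (301/8)² = 90601/64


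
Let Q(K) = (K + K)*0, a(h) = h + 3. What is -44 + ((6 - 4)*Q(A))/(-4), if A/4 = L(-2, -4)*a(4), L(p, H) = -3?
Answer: -44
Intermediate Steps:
a(h) = 3 + h
A = -84 (A = 4*(-3*(3 + 4)) = 4*(-3*7) = 4*(-21) = -84)
Q(K) = 0 (Q(K) = (2*K)*0 = 0)
-44 + ((6 - 4)*Q(A))/(-4) = -44 + ((6 - 4)*0)/(-4) = -44 - 0/2 = -44 - 1/4*0 = -44 + 0 = -44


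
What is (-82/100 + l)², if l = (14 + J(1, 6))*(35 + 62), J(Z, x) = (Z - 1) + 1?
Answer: 5286598681/2500 ≈ 2.1146e+6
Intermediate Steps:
J(Z, x) = Z (J(Z, x) = (-1 + Z) + 1 = Z)
l = 1455 (l = (14 + 1)*(35 + 62) = 15*97 = 1455)
(-82/100 + l)² = (-82/100 + 1455)² = (-82*1/100 + 1455)² = (-41/50 + 1455)² = (72709/50)² = 5286598681/2500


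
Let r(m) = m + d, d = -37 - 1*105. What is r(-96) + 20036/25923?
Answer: -6149638/25923 ≈ -237.23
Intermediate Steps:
d = -142 (d = -37 - 105 = -142)
r(m) = -142 + m (r(m) = m - 142 = -142 + m)
r(-96) + 20036/25923 = (-142 - 96) + 20036/25923 = -238 + 20036*(1/25923) = -238 + 20036/25923 = -6149638/25923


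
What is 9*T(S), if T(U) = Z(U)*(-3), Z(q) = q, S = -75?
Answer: 2025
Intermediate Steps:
T(U) = -3*U (T(U) = U*(-3) = -3*U)
9*T(S) = 9*(-3*(-75)) = 9*225 = 2025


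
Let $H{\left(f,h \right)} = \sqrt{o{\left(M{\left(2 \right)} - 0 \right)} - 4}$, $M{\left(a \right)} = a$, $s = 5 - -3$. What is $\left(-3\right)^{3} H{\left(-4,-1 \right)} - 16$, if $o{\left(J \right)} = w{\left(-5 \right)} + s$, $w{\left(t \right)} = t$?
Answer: $-16 - 27 i \approx -16.0 - 27.0 i$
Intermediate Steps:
$s = 8$ ($s = 5 + 3 = 8$)
$o{\left(J \right)} = 3$ ($o{\left(J \right)} = -5 + 8 = 3$)
$H{\left(f,h \right)} = i$ ($H{\left(f,h \right)} = \sqrt{3 - 4} = \sqrt{-1} = i$)
$\left(-3\right)^{3} H{\left(-4,-1 \right)} - 16 = \left(-3\right)^{3} i - 16 = - 27 i - 16 = -16 - 27 i$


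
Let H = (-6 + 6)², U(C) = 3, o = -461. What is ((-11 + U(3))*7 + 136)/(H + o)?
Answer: -80/461 ≈ -0.17354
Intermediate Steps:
H = 0 (H = 0² = 0)
((-11 + U(3))*7 + 136)/(H + o) = ((-11 + 3)*7 + 136)/(0 - 461) = (-8*7 + 136)/(-461) = (-56 + 136)*(-1/461) = 80*(-1/461) = -80/461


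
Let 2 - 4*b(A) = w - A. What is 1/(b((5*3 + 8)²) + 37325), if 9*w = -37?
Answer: 9/337129 ≈ 2.6696e-5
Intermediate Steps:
w = -37/9 (w = (⅑)*(-37) = -37/9 ≈ -4.1111)
b(A) = 55/36 + A/4 (b(A) = ½ - (-37/9 - A)/4 = ½ + (37/36 + A/4) = 55/36 + A/4)
1/(b((5*3 + 8)²) + 37325) = 1/((55/36 + (5*3 + 8)²/4) + 37325) = 1/((55/36 + (15 + 8)²/4) + 37325) = 1/((55/36 + (¼)*23²) + 37325) = 1/((55/36 + (¼)*529) + 37325) = 1/((55/36 + 529/4) + 37325) = 1/(1204/9 + 37325) = 1/(337129/9) = 9/337129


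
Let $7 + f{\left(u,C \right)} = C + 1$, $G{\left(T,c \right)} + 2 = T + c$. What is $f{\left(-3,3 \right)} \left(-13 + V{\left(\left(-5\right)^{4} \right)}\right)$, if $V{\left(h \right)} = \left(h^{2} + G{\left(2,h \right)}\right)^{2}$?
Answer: $-459229687461$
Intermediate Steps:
$G{\left(T,c \right)} = -2 + T + c$ ($G{\left(T,c \right)} = -2 + \left(T + c\right) = -2 + T + c$)
$f{\left(u,C \right)} = -6 + C$ ($f{\left(u,C \right)} = -7 + \left(C + 1\right) = -7 + \left(1 + C\right) = -6 + C$)
$V{\left(h \right)} = \left(h + h^{2}\right)^{2}$ ($V{\left(h \right)} = \left(h^{2} + \left(-2 + 2 + h\right)\right)^{2} = \left(h^{2} + h\right)^{2} = \left(h + h^{2}\right)^{2}$)
$f{\left(-3,3 \right)} \left(-13 + V{\left(\left(-5\right)^{4} \right)}\right) = \left(-6 + 3\right) \left(-13 + \left(\left(-5\right)^{4}\right)^{2} \left(1 + \left(-5\right)^{4}\right)^{2}\right) = - 3 \left(-13 + 625^{2} \left(1 + 625\right)^{2}\right) = - 3 \left(-13 + 390625 \cdot 626^{2}\right) = - 3 \left(-13 + 390625 \cdot 391876\right) = - 3 \left(-13 + 153076562500\right) = \left(-3\right) 153076562487 = -459229687461$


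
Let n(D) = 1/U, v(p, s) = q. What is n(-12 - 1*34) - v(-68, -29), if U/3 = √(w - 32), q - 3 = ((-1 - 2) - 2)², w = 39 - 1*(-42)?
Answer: -587/21 ≈ -27.952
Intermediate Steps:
w = 81 (w = 39 + 42 = 81)
q = 28 (q = 3 + ((-1 - 2) - 2)² = 3 + (-3 - 2)² = 3 + (-5)² = 3 + 25 = 28)
v(p, s) = 28
U = 21 (U = 3*√(81 - 32) = 3*√49 = 3*7 = 21)
n(D) = 1/21
n(-12 - 1*34) - v(-68, -29) = 1/21 - 1*28 = 1/21 - 28 = -587/21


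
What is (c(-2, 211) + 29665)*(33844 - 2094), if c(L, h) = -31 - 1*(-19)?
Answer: 941482750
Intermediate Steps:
c(L, h) = -12 (c(L, h) = -31 + 19 = -12)
(c(-2, 211) + 29665)*(33844 - 2094) = (-12 + 29665)*(33844 - 2094) = 29653*31750 = 941482750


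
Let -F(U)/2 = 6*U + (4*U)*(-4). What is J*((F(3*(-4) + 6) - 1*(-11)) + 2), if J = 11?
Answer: -1177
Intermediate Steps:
F(U) = 20*U (F(U) = -2*(6*U + (4*U)*(-4)) = -2*(6*U - 16*U) = -(-20)*U = 20*U)
J*((F(3*(-4) + 6) - 1*(-11)) + 2) = 11*((20*(3*(-4) + 6) - 1*(-11)) + 2) = 11*((20*(-12 + 6) + 11) + 2) = 11*((20*(-6) + 11) + 2) = 11*((-120 + 11) + 2) = 11*(-109 + 2) = 11*(-107) = -1177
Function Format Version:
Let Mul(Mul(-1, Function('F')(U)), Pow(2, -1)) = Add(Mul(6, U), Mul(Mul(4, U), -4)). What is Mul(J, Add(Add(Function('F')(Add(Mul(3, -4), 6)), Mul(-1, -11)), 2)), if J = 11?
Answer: -1177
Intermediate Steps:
Function('F')(U) = Mul(20, U) (Function('F')(U) = Mul(-2, Add(Mul(6, U), Mul(Mul(4, U), -4))) = Mul(-2, Add(Mul(6, U), Mul(-16, U))) = Mul(-2, Mul(-10, U)) = Mul(20, U))
Mul(J, Add(Add(Function('F')(Add(Mul(3, -4), 6)), Mul(-1, -11)), 2)) = Mul(11, Add(Add(Mul(20, Add(Mul(3, -4), 6)), Mul(-1, -11)), 2)) = Mul(11, Add(Add(Mul(20, Add(-12, 6)), 11), 2)) = Mul(11, Add(Add(Mul(20, -6), 11), 2)) = Mul(11, Add(Add(-120, 11), 2)) = Mul(11, Add(-109, 2)) = Mul(11, -107) = -1177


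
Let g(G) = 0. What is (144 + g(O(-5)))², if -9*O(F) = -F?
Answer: 20736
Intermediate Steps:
O(F) = F/9 (O(F) = -(-1)*F/9 = F/9)
(144 + g(O(-5)))² = (144 + 0)² = 144² = 20736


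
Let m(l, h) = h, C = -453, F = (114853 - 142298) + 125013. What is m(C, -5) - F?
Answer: -97573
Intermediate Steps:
F = 97568 (F = -27445 + 125013 = 97568)
m(C, -5) - F = -5 - 1*97568 = -5 - 97568 = -97573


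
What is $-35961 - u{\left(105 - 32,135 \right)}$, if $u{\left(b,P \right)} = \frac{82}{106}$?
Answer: $- \frac{1905974}{53} \approx -35962.0$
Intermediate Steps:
$u{\left(b,P \right)} = \frac{41}{53}$ ($u{\left(b,P \right)} = 82 \cdot \frac{1}{106} = \frac{41}{53}$)
$-35961 - u{\left(105 - 32,135 \right)} = -35961 - \frac{41}{53} = - \frac{1905974}{53}$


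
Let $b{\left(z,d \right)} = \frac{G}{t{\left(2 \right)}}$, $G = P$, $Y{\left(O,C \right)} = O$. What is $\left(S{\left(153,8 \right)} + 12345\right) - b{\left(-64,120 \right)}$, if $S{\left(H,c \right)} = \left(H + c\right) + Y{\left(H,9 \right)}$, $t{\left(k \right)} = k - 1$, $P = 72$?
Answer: $12587$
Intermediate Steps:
$t{\left(k \right)} = -1 + k$
$S{\left(H,c \right)} = c + 2 H$ ($S{\left(H,c \right)} = \left(H + c\right) + H = c + 2 H$)
$G = 72$
$b{\left(z,d \right)} = 72$ ($b{\left(z,d \right)} = \frac{72}{-1 + 2} = \frac{72}{1} = 72 \cdot 1 = 72$)
$\left(S{\left(153,8 \right)} + 12345\right) - b{\left(-64,120 \right)} = \left(\left(8 + 2 \cdot 153\right) + 12345\right) - 72 = \left(\left(8 + 306\right) + 12345\right) - 72 = \left(314 + 12345\right) - 72 = 12659 - 72 = 12587$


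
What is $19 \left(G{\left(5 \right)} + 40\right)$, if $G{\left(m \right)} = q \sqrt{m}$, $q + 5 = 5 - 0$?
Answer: $760$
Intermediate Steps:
$q = 0$ ($q = -5 + \left(5 - 0\right) = -5 + \left(5 + 0\right) = -5 + 5 = 0$)
$G{\left(m \right)} = 0$ ($G{\left(m \right)} = 0 \sqrt{m} = 0$)
$19 \left(G{\left(5 \right)} + 40\right) = 19 \left(0 + 40\right) = 19 \cdot 40 = 760$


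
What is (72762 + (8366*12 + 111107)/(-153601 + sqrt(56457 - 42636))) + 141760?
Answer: 5061239415126461/23593253380 - 211499*sqrt(13821)/23593253380 ≈ 2.1452e+5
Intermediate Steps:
(72762 + (8366*12 + 111107)/(-153601 + sqrt(56457 - 42636))) + 141760 = (72762 + (100392 + 111107)/(-153601 + sqrt(13821))) + 141760 = (72762 + 211499/(-153601 + sqrt(13821))) + 141760 = 214522 + 211499/(-153601 + sqrt(13821))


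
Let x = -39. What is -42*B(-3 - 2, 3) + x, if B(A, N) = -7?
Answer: 255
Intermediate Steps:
-42*B(-3 - 2, 3) + x = -42*(-7) - 39 = 294 - 39 = 255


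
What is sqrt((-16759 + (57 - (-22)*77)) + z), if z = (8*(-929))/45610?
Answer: 2*I*sqrt(1951316415645)/22805 ≈ 122.51*I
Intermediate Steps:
z = -3716/22805 (z = -7432*1/45610 = -3716/22805 ≈ -0.16295)
sqrt((-16759 + (57 - (-22)*77)) + z) = sqrt((-16759 + (57 - (-22)*77)) - 3716/22805) = sqrt((-16759 + (57 - 22*(-77))) - 3716/22805) = sqrt((-16759 + (57 + 1694)) - 3716/22805) = sqrt((-16759 + 1751) - 3716/22805) = sqrt(-15008 - 3716/22805) = sqrt(-342261156/22805) = 2*I*sqrt(1951316415645)/22805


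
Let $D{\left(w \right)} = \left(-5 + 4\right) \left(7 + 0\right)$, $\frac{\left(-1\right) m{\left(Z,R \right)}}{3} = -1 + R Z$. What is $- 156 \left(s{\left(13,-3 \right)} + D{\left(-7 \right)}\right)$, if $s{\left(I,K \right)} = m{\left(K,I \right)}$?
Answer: $-17628$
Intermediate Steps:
$m{\left(Z,R \right)} = 3 - 3 R Z$ ($m{\left(Z,R \right)} = - 3 \left(-1 + R Z\right) = 3 - 3 R Z$)
$D{\left(w \right)} = -7$ ($D{\left(w \right)} = \left(-1\right) 7 = -7$)
$s{\left(I,K \right)} = 3 - 3 I K$
$- 156 \left(s{\left(13,-3 \right)} + D{\left(-7 \right)}\right) = - 156 \left(\left(3 - 39 \left(-3\right)\right) - 7\right) = - 156 \left(\left(3 + 117\right) - 7\right) = - 156 \left(120 - 7\right) = \left(-156\right) 113 = -17628$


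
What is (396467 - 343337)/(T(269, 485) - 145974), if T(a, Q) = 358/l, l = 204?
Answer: -5419260/14889169 ≈ -0.36397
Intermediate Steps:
T(a, Q) = 179/102 (T(a, Q) = 358/204 = 358*(1/204) = 179/102)
(396467 - 343337)/(T(269, 485) - 145974) = (396467 - 343337)/(179/102 - 145974) = 53130/(-14889169/102) = 53130*(-102/14889169) = -5419260/14889169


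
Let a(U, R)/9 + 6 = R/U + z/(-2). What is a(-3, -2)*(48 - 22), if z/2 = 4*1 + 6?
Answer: -3588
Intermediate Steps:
z = 20 (z = 2*(4*1 + 6) = 2*(4 + 6) = 2*10 = 20)
a(U, R) = -144 + 9*R/U (a(U, R) = -54 + 9*(R/U + 20/(-2)) = -54 + 9*(R/U + 20*(-½)) = -54 + 9*(R/U - 10) = -54 + 9*(-10 + R/U) = -54 + (-90 + 9*R/U) = -144 + 9*R/U)
a(-3, -2)*(48 - 22) = (-144 + 9*(-2)/(-3))*(48 - 22) = (-144 + 9*(-2)*(-⅓))*26 = (-144 + 6)*26 = -138*26 = -3588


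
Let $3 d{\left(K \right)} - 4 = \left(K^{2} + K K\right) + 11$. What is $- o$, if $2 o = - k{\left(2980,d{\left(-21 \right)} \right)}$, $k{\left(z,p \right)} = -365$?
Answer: $- \frac{365}{2} \approx -182.5$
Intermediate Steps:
$d{\left(K \right)} = 5 + \frac{2 K^{2}}{3}$ ($d{\left(K \right)} = \frac{4}{3} + \frac{\left(K^{2} + K K\right) + 11}{3} = \frac{4}{3} + \frac{\left(K^{2} + K^{2}\right) + 11}{3} = \frac{4}{3} + \frac{2 K^{2} + 11}{3} = \frac{4}{3} + \frac{11 + 2 K^{2}}{3} = \frac{4}{3} + \left(\frac{11}{3} + \frac{2 K^{2}}{3}\right) = 5 + \frac{2 K^{2}}{3}$)
$o = \frac{365}{2}$ ($o = \frac{\left(-1\right) \left(-365\right)}{2} = \frac{1}{2} \cdot 365 = \frac{365}{2} \approx 182.5$)
$- o = \left(-1\right) \frac{365}{2} = - \frac{365}{2}$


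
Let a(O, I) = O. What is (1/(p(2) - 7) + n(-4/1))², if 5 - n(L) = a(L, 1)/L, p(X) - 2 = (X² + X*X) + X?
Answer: 441/25 ≈ 17.640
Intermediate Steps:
p(X) = 2 + X + 2*X² (p(X) = 2 + ((X² + X*X) + X) = 2 + ((X² + X²) + X) = 2 + (2*X² + X) = 2 + (X + 2*X²) = 2 + X + 2*X²)
n(L) = 4 (n(L) = 5 - L/L = 5 - 1*1 = 5 - 1 = 4)
(1/(p(2) - 7) + n(-4/1))² = (1/((2 + 2 + 2*2²) - 7) + 4)² = (1/((2 + 2 + 2*4) - 7) + 4)² = (1/((2 + 2 + 8) - 7) + 4)² = (1/(12 - 7) + 4)² = (1/5 + 4)² = (⅕ + 4)² = (21/5)² = 441/25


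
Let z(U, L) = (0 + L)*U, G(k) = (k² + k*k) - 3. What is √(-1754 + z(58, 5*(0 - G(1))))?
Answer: 2*I*√366 ≈ 38.262*I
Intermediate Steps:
G(k) = -3 + 2*k² (G(k) = (k² + k²) - 3 = 2*k² - 3 = -3 + 2*k²)
z(U, L) = L*U
√(-1754 + z(58, 5*(0 - G(1)))) = √(-1754 + (5*(0 - (-3 + 2*1²)))*58) = √(-1754 + (5*(0 - (-3 + 2*1)))*58) = √(-1754 + (5*(0 - (-3 + 2)))*58) = √(-1754 + (5*(0 - 1*(-1)))*58) = √(-1754 + (5*(0 + 1))*58) = √(-1754 + (5*1)*58) = √(-1754 + 5*58) = √(-1754 + 290) = √(-1464) = 2*I*√366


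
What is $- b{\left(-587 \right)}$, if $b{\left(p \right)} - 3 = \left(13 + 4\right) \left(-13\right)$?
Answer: $218$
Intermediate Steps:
$b{\left(p \right)} = -218$ ($b{\left(p \right)} = 3 + \left(13 + 4\right) \left(-13\right) = 3 + 17 \left(-13\right) = 3 - 221 = -218$)
$- b{\left(-587 \right)} = \left(-1\right) \left(-218\right) = 218$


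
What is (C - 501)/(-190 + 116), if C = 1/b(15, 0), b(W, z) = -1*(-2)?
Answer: 1001/148 ≈ 6.7635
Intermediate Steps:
b(W, z) = 2
C = ½ (C = 1/2 = ½ ≈ 0.50000)
(C - 501)/(-190 + 116) = (½ - 501)/(-190 + 116) = -1001/2/(-74) = -1/74*(-1001/2) = 1001/148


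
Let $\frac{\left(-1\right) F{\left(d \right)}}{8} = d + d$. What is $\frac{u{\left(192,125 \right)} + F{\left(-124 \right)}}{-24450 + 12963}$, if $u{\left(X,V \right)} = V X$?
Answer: $- \frac{3712}{1641} \approx -2.262$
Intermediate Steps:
$F{\left(d \right)} = - 16 d$ ($F{\left(d \right)} = - 8 \left(d + d\right) = - 8 \cdot 2 d = - 16 d$)
$\frac{u{\left(192,125 \right)} + F{\left(-124 \right)}}{-24450 + 12963} = \frac{125 \cdot 192 - -1984}{-24450 + 12963} = \frac{24000 + 1984}{-11487} = 25984 \left(- \frac{1}{11487}\right) = - \frac{3712}{1641}$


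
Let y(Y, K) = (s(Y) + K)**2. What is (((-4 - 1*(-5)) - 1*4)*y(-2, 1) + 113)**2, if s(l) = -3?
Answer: 10201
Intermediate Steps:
y(Y, K) = (-3 + K)**2
(((-4 - 1*(-5)) - 1*4)*y(-2, 1) + 113)**2 = (((-4 - 1*(-5)) - 1*4)*(-3 + 1)**2 + 113)**2 = (((-4 + 5) - 4)*(-2)**2 + 113)**2 = ((1 - 4)*4 + 113)**2 = (-3*4 + 113)**2 = (-12 + 113)**2 = 101**2 = 10201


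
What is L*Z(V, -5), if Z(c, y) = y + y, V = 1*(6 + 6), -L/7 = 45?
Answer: 3150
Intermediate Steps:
L = -315 (L = -7*45 = -315)
V = 12 (V = 1*12 = 12)
Z(c, y) = 2*y
L*Z(V, -5) = -630*(-5) = -315*(-10) = 3150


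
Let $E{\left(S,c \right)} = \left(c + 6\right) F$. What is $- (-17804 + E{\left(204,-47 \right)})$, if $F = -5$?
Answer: $17599$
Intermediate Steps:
$E{\left(S,c \right)} = -30 - 5 c$ ($E{\left(S,c \right)} = \left(c + 6\right) \left(-5\right) = \left(6 + c\right) \left(-5\right) = -30 - 5 c$)
$- (-17804 + E{\left(204,-47 \right)}) = - (-17804 - -205) = - (-17804 + \left(-30 + 235\right)) = - (-17804 + 205) = \left(-1\right) \left(-17599\right) = 17599$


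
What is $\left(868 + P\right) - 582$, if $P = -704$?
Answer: $-418$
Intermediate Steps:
$\left(868 + P\right) - 582 = \left(868 - 704\right) - 582 = 164 - 582 = -418$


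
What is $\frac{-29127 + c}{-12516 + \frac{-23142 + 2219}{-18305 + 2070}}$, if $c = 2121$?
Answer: $\frac{62634630}{29025191} \approx 2.1579$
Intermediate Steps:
$\frac{-29127 + c}{-12516 + \frac{-23142 + 2219}{-18305 + 2070}} = \frac{-29127 + 2121}{-12516 + \frac{-23142 + 2219}{-18305 + 2070}} = - \frac{27006}{-12516 - \frac{20923}{-16235}} = - \frac{27006}{-12516 - - \frac{20923}{16235}} = - \frac{27006}{-12516 + \frac{20923}{16235}} = - \frac{27006}{- \frac{203176337}{16235}} = \left(-27006\right) \left(- \frac{16235}{203176337}\right) = \frac{62634630}{29025191}$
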